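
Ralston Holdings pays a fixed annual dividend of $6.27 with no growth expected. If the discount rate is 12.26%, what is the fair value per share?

$51.14

Zero-growth DDM (perpetuity): P₀ = D/r = 6.27 / 0.1226 = 51.1419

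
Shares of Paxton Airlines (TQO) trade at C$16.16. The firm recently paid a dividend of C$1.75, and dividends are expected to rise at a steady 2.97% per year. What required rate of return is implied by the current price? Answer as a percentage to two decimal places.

14.12%

Rearranging the constant-growth DDM: r = D₁/P₀ + g.
D₁ = 1.75 × (1 + 0.0297) = 1.8020.
r = 1.8020 / 16.16 + 0.0297 = 0.11151 + 0.0297 = 0.14121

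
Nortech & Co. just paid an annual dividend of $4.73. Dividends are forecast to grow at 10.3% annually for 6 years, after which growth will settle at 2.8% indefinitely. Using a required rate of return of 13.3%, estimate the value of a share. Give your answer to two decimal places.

$65.28

Two-stage DDM. Project D₁…D_6 at 0.103, terminal growth 0.028, discount at r = 0.133.
D_1 = 5.2172
D_2 = 5.7546
D_3 = 6.3473
D_4 = 7.0011
D_5 = 7.7222
D_6 = 8.5175
Terminal value at t=6: TV = D_7/(r−g) = 8.7560/(0.133−0.028) = 83.3908
P₀ = 5.2172/(1+0.133)^1 + 5.7546/(1+0.133)^2 + 6.3473/(1+0.133)^3 + 7.0011/(1+0.133)^4 + 7.7222/(1+0.133)^5 + 8.5175/(1+0.133)^6 + 83.3908/(1+0.133)^6 = 65.2849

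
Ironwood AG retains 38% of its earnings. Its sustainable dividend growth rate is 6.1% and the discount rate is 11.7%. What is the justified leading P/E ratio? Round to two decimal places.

11.07

Payout ratio b = 1 − 0.38 = 0.62.
Justified leading P/E = b/(r−g) = 0.62/(0.117−0.061) = 11.0714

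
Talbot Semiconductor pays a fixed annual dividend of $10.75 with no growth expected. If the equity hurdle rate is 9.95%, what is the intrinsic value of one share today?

Zero-growth DDM (perpetuity): P₀ = D/r = 10.75 / 0.0995 = 108.0402

$108.04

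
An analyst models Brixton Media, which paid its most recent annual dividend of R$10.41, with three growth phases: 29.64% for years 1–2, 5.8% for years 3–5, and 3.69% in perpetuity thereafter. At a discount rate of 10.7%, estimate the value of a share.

R$249.98

Three-stage DDM. Project D₁…D_5; terminal Gordon value at t=5 with g = 0.0369; discount at r = 0.107.
D_1 = 13.4955
D_2 = 17.4956
D_3 = 18.5103
D_4 = 19.5839
D_5 = 20.7198
TV_5 = 21.4844/(0.107−0.0369) = 306.4818
P₀ = Σ Dₜ/(1+r)ᵗ + TV_5/(1+r)^5 = 249.9775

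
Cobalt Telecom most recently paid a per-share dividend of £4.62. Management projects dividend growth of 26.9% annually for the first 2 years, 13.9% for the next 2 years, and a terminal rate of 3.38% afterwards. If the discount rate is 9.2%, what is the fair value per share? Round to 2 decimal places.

Three-stage DDM. Project D₁…D_4; terminal Gordon value at t=4 with g = 0.0338; discount at r = 0.092.
D_1 = 5.8628
D_2 = 7.4399
D_3 = 8.4740
D_4 = 9.6519
TV_4 = 9.9781/(0.092−0.0338) = 171.4455
P₀ = Σ Dₜ/(1+r)ᵗ + TV_4/(1+r)^4 = 145.4722

£145.47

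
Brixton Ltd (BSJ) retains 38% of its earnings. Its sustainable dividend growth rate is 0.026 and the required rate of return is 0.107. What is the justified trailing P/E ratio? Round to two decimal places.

7.85

Payout ratio b = 1 − 0.38 = 0.62.
Justified trailing P/E = b(1+g)/(r−g) = 0.62×(1+0.026)/(0.107−0.026) = 7.8533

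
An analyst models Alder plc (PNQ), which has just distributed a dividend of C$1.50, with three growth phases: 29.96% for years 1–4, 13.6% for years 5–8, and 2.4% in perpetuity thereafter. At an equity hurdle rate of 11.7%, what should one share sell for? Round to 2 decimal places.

C$52.73

Three-stage DDM. Project D₁…D_8; terminal Gordon value at t=8 with g = 0.024; discount at r = 0.117.
D_1 = 1.9494
D_2 = 2.5334
D_3 = 3.2925
D_4 = 4.2789
D_5 = 4.8608
D_6 = 5.5219
D_7 = 6.2729
D_8 = 7.1260
TV_8 = 7.2970/(0.117−0.024) = 78.4622
P₀ = Σ Dₜ/(1+r)ᵗ + TV_8/(1+r)^8 = 52.7338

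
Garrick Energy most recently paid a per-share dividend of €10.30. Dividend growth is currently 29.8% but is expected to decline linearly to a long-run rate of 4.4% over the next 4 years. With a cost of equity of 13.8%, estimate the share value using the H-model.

H-model: P₀ = D₀[(1+g_L) + H(g_S−g_L)]/(r−g_L), with H = 4/2 = 2.
P₀ = 10.30 × [(1+0.044) + 2×(0.298−0.044)] / (0.138−0.044)
   = 10.30 × 1.5520 / 0.094 = 170.0596

€170.06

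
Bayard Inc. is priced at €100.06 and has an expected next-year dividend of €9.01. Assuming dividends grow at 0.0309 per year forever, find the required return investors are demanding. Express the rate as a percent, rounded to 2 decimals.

Rearranging the constant-growth DDM: r = D₁/P₀ + g.
r = 9.0100 / 100.06 + 0.0309 = 0.09005 + 0.0309 = 0.12095

12.09%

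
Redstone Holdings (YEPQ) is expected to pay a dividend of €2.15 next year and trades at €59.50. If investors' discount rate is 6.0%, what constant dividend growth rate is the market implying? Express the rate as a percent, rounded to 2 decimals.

2.39%

From P₀ = D₁/(r − g), the implied growth is g = r − D₁/P₀.
g = 0.06 − 2.15/59.50 = 0.06 − 0.03613 = 0.02387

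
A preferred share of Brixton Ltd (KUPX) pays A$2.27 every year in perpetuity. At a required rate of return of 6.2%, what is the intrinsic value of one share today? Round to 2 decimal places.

Zero-growth DDM (perpetuity): P₀ = D/r = 2.27 / 0.062 = 36.6129

A$36.61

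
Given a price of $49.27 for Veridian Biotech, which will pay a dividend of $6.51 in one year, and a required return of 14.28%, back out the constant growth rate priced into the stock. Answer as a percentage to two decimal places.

1.07%

From P₀ = D₁/(r − g), the implied growth is g = r − D₁/P₀.
g = 0.1428 − 6.51/49.27 = 0.1428 − 0.13213 = 0.01067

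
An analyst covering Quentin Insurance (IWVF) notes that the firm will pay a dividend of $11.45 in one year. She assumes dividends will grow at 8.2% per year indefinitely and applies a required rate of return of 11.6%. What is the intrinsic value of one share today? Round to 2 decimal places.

Gordon growth model: P₀ = D₁/(r − g), with D₁ = 11.45 given directly.
P₀ = 11.4500 / (0.116 − 0.082) = 11.4500 / 0.034 = 336.7647

$336.76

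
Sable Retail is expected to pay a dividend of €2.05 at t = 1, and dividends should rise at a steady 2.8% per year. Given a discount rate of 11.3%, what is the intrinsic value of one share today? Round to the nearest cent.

Gordon growth model: P₀ = D₁/(r − g), with D₁ = 2.05 given directly.
P₀ = 2.0500 / (0.113 − 0.028) = 2.0500 / 0.085 = 24.1176

€24.12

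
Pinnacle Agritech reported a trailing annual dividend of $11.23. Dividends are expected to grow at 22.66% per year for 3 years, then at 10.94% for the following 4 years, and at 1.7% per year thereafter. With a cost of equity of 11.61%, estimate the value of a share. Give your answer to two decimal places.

$248.89

Three-stage DDM. Project D₁…D_7; terminal Gordon value at t=7 with g = 0.017; discount at r = 0.1161.
D_1 = 13.7747
D_2 = 16.8961
D_3 = 20.7247
D_4 = 22.9920
D_5 = 25.5073
D_6 = 28.2978
D_7 = 31.3936
TV_7 = 31.9273/(0.1161−0.017) = 322.1726
P₀ = Σ Dₜ/(1+r)ᵗ + TV_7/(1+r)^7 = 248.8860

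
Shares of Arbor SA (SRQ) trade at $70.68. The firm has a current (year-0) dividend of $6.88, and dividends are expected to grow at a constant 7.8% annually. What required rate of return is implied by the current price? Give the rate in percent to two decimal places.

Rearranging the constant-growth DDM: r = D₁/P₀ + g.
D₁ = 6.88 × (1 + 0.078) = 7.4166.
r = 7.4166 / 70.68 + 0.078 = 0.10493 + 0.078 = 0.18293

18.29%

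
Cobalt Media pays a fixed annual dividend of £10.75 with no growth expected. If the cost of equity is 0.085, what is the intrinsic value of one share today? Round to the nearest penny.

£126.47

Zero-growth DDM (perpetuity): P₀ = D/r = 10.75 / 0.085 = 126.4706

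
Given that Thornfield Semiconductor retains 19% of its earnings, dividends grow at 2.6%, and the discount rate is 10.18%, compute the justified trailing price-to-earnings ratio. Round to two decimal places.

Payout ratio b = 1 − 0.19 = 0.81.
Justified trailing P/E = b(1+g)/(r−g) = 0.81×(1+0.026)/(0.1018−0.026) = 10.9639

10.96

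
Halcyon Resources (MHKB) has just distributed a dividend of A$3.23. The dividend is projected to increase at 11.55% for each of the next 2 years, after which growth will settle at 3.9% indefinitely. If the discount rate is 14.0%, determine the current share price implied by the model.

Two-stage DDM. Project D₁…D_2 at 0.1155, terminal growth 0.039, discount at r = 0.14.
D_1 = 3.6031
D_2 = 4.0192
Terminal value at t=2: TV = D_3/(r−g) = 4.1760/(0.14−0.039) = 41.3462
P₀ = 3.6031/(1+0.14)^1 + 4.0192/(1+0.14)^2 + 41.3462/(1+0.14)^2 = 38.0678

A$38.07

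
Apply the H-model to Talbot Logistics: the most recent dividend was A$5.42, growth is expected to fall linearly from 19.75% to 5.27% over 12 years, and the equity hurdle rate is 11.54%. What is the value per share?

A$166.10

H-model: P₀ = D₀[(1+g_L) + H(g_S−g_L)]/(r−g_L), with H = 12/2 = 6.
P₀ = 5.42 × [(1+0.0527) + 6×(0.1975−0.0527)] / (0.1154−0.0527)
   = 5.42 × 1.9215 / 0.0627 = 166.1010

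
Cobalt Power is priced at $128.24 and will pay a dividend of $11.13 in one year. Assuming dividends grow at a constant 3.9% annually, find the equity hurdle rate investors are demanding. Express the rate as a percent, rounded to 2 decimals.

12.58%

Rearranging the constant-growth DDM: r = D₁/P₀ + g.
r = 11.1300 / 128.24 + 0.039 = 0.08679 + 0.039 = 0.12579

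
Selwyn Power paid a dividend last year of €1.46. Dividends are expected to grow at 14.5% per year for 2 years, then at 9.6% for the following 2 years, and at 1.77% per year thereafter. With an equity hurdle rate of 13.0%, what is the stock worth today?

€18.62

Three-stage DDM. Project D₁…D_4; terminal Gordon value at t=4 with g = 0.0177; discount at r = 0.13.
D_1 = 1.6717
D_2 = 1.9141
D_3 = 2.0978
D_4 = 2.2992
TV_4 = 2.3399/(0.13−0.0177) = 20.8365
P₀ = Σ Dₜ/(1+r)ᵗ + TV_4/(1+r)^4 = 18.6219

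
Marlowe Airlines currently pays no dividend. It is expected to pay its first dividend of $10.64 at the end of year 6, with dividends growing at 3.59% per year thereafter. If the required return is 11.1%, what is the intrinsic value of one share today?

$83.70

Deferred-dividend DDM. At t=5 the remaining stream is a growing perpetuity with first payment D_6 = 10.64.
V_5 = D_6/(r−g) = 10.64/(0.111−0.0359) = 141.6778
P₀ = V_5/(1+r)^5 = 141.6778/(1+0.111)^5 = 83.7011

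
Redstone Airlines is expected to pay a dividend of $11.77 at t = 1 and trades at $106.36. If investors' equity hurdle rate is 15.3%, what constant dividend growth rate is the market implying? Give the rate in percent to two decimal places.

From P₀ = D₁/(r − g), the implied growth is g = r − D₁/P₀.
g = 0.153 − 11.77/106.36 = 0.153 − 0.11066 = 0.04234

4.23%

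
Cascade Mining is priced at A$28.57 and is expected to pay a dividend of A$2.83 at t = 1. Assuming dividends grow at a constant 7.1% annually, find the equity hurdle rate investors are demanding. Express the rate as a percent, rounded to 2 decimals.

17.01%

Rearranging the constant-growth DDM: r = D₁/P₀ + g.
r = 2.8300 / 28.57 + 0.071 = 0.09905 + 0.071 = 0.17005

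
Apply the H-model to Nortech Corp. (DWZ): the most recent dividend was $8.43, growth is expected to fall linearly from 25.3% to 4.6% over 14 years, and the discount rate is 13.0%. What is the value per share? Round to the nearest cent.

H-model: P₀ = D₀[(1+g_L) + H(g_S−g_L)]/(r−g_L), with H = 14/2 = 7.
P₀ = 8.43 × [(1+0.046) + 7×(0.253−0.046)] / (0.13−0.046)
   = 8.43 × 2.4950 / 0.084 = 250.3911

$250.39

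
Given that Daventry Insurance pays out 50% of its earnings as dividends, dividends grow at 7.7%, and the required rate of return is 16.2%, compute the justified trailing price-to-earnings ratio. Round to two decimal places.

6.34

Justified trailing P/E = b(1+g)/(r−g) = 0.50×(1+0.077)/(0.162−0.077) = 6.3353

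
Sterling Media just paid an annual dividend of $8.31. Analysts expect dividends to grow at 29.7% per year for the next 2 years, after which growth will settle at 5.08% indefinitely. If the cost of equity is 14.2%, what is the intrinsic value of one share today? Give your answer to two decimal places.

Two-stage DDM. Project D₁…D_2 at 0.297, terminal growth 0.0508, discount at r = 0.142.
D_1 = 10.7781
D_2 = 13.9792
Terminal value at t=2: TV = D_3/(r−g) = 14.6893/(0.142−0.0508) = 161.0669
P₀ = 10.7781/(1+0.142)^1 + 13.9792/(1+0.142)^2 + 161.0669/(1+0.142)^2 = 143.6588

$143.66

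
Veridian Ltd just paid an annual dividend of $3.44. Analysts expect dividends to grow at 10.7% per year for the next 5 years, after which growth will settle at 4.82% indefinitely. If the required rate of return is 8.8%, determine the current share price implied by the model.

Two-stage DDM. Project D₁…D_5 at 0.107, terminal growth 0.0482, discount at r = 0.088.
D_1 = 3.8081
D_2 = 4.2155
D_3 = 4.6666
D_4 = 5.1659
D_5 = 5.7187
Terminal value at t=5: TV = D_6/(r−g) = 5.9943/(0.088−0.0482) = 150.6113
P₀ = 3.8081/(1+0.088)^1 + 4.2155/(1+0.088)^2 + 4.6666/(1+0.088)^3 + 5.1659/(1+0.088)^4 + 5.7187/(1+0.088)^5 + 150.6113/(1+0.088)^5 = 116.9124

$116.91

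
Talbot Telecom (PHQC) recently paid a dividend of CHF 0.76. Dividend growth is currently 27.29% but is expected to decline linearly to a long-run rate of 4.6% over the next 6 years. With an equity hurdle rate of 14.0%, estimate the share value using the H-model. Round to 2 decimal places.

H-model: P₀ = D₀[(1+g_L) + H(g_S−g_L)]/(r−g_L), with H = 6/2 = 3.
P₀ = 0.76 × [(1+0.046) + 3×(0.2729−0.046)] / (0.14−0.046)
   = 0.76 × 1.7267 / 0.094 = 13.9606

CHF 13.96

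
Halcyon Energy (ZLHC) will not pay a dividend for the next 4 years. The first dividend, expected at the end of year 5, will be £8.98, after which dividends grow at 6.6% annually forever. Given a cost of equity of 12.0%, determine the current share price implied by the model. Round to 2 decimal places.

£105.68

Deferred-dividend DDM. At t=4 the remaining stream is a growing perpetuity with first payment D_5 = 8.98.
V_4 = D_5/(r−g) = 8.98/(0.12−0.066) = 166.2963
P₀ = V_4/(1+r)^4 = 166.2963/(1+0.12)^4 = 105.6843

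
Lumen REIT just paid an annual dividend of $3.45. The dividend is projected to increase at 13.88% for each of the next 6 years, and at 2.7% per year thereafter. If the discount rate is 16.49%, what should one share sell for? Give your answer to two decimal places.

$41.56

Two-stage DDM. Project D₁…D_6 at 0.1388, terminal growth 0.027, discount at r = 0.1649.
D_1 = 3.9289
D_2 = 4.4742
D_3 = 5.0952
D_4 = 5.8024
D_5 = 6.6078
D_6 = 7.5250
Terminal value at t=6: TV = D_7/(r−g) = 7.7281/(0.1649−0.027) = 56.0415
P₀ = 3.9289/(1+0.1649)^1 + 4.4742/(1+0.1649)^2 + 5.0952/(1+0.1649)^3 + 5.8024/(1+0.1649)^4 + 6.6078/(1+0.1649)^5 + 7.5250/(1+0.1649)^6 + 56.0415/(1+0.1649)^6 = 41.5634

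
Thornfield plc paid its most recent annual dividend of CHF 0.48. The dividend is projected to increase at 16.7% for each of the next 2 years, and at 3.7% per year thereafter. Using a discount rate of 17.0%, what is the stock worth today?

CHF 4.68

Two-stage DDM. Project D₁…D_2 at 0.167, terminal growth 0.037, discount at r = 0.17.
D_1 = 0.5602
D_2 = 0.6537
Terminal value at t=2: TV = D_3/(r−g) = 0.6779/(0.17−0.037) = 5.0969
P₀ = 0.5602/(1+0.17)^1 + 0.6537/(1+0.17)^2 + 5.0969/(1+0.17)^2 = 4.6797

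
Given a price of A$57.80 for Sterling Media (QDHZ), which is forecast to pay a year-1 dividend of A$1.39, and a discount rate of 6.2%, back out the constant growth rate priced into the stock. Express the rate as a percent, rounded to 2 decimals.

3.80%

From P₀ = D₁/(r − g), the implied growth is g = r − D₁/P₀.
g = 0.062 − 1.39/57.80 = 0.062 − 0.02405 = 0.03795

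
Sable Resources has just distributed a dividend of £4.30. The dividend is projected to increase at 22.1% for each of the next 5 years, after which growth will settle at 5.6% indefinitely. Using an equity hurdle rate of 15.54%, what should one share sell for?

£85.66

Two-stage DDM. Project D₁…D_5 at 0.221, terminal growth 0.056, discount at r = 0.1554.
D_1 = 5.2503
D_2 = 6.4106
D_3 = 7.8274
D_4 = 9.5572
D_5 = 11.6694
Terminal value at t=5: TV = D_6/(r−g) = 12.3228/(0.1554−0.056) = 123.9722
P₀ = 5.2503/(1+0.1554)^1 + 6.4106/(1+0.1554)^2 + 7.8274/(1+0.1554)^3 + 9.5572/(1+0.1554)^4 + 11.6694/(1+0.1554)^5 + 123.9722/(1+0.1554)^5 = 85.6606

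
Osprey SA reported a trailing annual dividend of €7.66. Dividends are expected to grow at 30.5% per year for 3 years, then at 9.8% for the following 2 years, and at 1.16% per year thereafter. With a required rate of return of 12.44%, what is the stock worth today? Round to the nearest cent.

Three-stage DDM. Project D₁…D_5; terminal Gordon value at t=5 with g = 0.0116; discount at r = 0.1244.
D_1 = 9.9963
D_2 = 13.0452
D_3 = 17.0239
D_4 = 18.6923
D_5 = 20.5241
TV_5 = 20.7622/(0.1244−0.0116) = 184.0622
P₀ = Σ Dₜ/(1+r)ᵗ + TV_5/(1+r)^5 = 156.7128

€156.71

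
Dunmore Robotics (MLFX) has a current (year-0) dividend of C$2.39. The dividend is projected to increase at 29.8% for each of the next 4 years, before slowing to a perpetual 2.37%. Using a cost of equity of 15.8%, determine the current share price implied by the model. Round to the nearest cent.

Two-stage DDM. Project D₁…D_4 at 0.298, terminal growth 0.0237, discount at r = 0.158.
D_1 = 3.1022
D_2 = 4.0267
D_3 = 5.2266
D_4 = 6.7842
Terminal value at t=4: TV = D_5/(r−g) = 6.9450/(0.158−0.0237) = 51.7122
P₀ = 3.1022/(1+0.158)^1 + 4.0267/(1+0.158)^2 + 5.2266/(1+0.158)^3 + 6.7842/(1+0.158)^4 + 51.7122/(1+0.158)^4 = 41.5785

C$41.58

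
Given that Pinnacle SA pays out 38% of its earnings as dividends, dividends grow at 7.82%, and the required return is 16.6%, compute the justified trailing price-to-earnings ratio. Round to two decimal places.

4.67

Justified trailing P/E = b(1+g)/(r−g) = 0.38×(1+0.0782)/(0.166−0.0782) = 4.6665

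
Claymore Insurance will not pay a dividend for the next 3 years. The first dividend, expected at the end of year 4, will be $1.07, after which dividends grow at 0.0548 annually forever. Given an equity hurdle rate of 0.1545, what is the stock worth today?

Deferred-dividend DDM. At t=3 the remaining stream is a growing perpetuity with first payment D_4 = 1.07.
V_3 = D_4/(r−g) = 1.07/(0.1545−0.0548) = 10.7322
P₀ = V_3/(1+r)^3 = 10.7322/(1+0.1545)^3 = 6.9744

$6.97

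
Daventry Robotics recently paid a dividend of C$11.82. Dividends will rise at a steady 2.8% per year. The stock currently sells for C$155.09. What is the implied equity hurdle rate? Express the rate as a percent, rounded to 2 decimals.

Rearranging the constant-growth DDM: r = D₁/P₀ + g.
D₁ = 11.82 × (1 + 0.028) = 12.1510.
r = 12.1510 / 155.09 + 0.028 = 0.07835 + 0.028 = 0.10635

10.63%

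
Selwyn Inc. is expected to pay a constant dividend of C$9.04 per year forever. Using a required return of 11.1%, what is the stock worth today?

Zero-growth DDM (perpetuity): P₀ = D/r = 9.04 / 0.111 = 81.4414

C$81.44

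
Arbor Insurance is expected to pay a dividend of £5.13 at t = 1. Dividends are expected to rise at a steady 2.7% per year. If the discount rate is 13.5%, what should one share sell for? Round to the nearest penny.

£47.50

Gordon growth model: P₀ = D₁/(r − g), with D₁ = 5.13 given directly.
P₀ = 5.1300 / (0.135 − 0.027) = 5.1300 / 0.108 = 47.5000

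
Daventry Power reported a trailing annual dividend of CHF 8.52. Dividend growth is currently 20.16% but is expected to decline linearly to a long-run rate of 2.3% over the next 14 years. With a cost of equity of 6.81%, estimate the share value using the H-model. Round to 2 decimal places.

H-model: P₀ = D₀[(1+g_L) + H(g_S−g_L)]/(r−g_L), with H = 14/2 = 7.
P₀ = 8.52 × [(1+0.023) + 7×(0.2016−0.023)] / (0.0681−0.023)
   = 8.52 × 2.2732 / 0.0451 = 429.4382

CHF 429.44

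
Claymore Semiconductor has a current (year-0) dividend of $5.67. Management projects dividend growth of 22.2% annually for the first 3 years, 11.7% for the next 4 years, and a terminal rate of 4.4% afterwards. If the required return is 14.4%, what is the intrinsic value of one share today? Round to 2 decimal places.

Three-stage DDM. Project D₁…D_7; terminal Gordon value at t=7 with g = 0.044; discount at r = 0.144.
D_1 = 6.9287
D_2 = 8.4669
D_3 = 10.3466
D_4 = 11.5571
D_5 = 12.9093
D_6 = 14.4197
D_7 = 16.1068
TV_7 = 16.8155/(0.144−0.044) = 168.1550
P₀ = Σ Dₜ/(1+r)ᵗ + TV_7/(1+r)^7 = 111.0598

$111.06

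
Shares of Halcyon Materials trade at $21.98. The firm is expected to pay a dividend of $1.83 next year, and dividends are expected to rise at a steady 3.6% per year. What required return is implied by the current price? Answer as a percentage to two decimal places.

11.93%

Rearranging the constant-growth DDM: r = D₁/P₀ + g.
r = 1.8300 / 21.98 + 0.036 = 0.08326 + 0.036 = 0.11926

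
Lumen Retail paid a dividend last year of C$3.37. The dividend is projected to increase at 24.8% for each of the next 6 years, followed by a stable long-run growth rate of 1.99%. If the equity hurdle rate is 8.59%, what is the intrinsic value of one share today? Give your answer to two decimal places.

C$153.84

Two-stage DDM. Project D₁…D_6 at 0.248, terminal growth 0.0199, discount at r = 0.0859.
D_1 = 4.2058
D_2 = 5.2488
D_3 = 6.5505
D_4 = 8.1750
D_5 = 10.2024
D_6 = 12.7326
Terminal value at t=6: TV = D_7/(r−g) = 12.9860/(0.0859−0.0199) = 196.7574
P₀ = 4.2058/(1+0.0859)^1 + 5.2488/(1+0.0859)^2 + 6.5505/(1+0.0859)^3 + 8.1750/(1+0.0859)^4 + 10.2024/(1+0.0859)^5 + 12.7326/(1+0.0859)^6 + 196.7574/(1+0.0859)^6 = 153.8450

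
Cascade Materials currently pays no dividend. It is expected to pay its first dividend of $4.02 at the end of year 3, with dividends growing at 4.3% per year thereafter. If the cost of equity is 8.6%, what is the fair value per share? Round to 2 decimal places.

$79.27

Deferred-dividend DDM. At t=2 the remaining stream is a growing perpetuity with first payment D_3 = 4.02.
V_2 = D_3/(r−g) = 4.02/(0.086−0.043) = 93.4884
P₀ = V_2/(1+r)^2 = 93.4884/(1+0.086)^2 = 79.2680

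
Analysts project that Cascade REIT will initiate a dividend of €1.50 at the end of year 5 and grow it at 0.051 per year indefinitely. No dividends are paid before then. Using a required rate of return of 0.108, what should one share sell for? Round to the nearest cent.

Deferred-dividend DDM. At t=4 the remaining stream is a growing perpetuity with first payment D_5 = 1.50.
V_4 = D_5/(r−g) = 1.50/(0.108−0.051) = 26.3158
P₀ = V_4/(1+r)^4 = 26.3158/(1+0.108)^4 = 17.4605

€17.46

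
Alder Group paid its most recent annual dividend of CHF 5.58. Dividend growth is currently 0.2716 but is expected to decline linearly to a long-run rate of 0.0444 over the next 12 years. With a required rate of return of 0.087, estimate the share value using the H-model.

CHF 315.36

H-model: P₀ = D₀[(1+g_L) + H(g_S−g_L)]/(r−g_L), with H = 12/2 = 6.
P₀ = 5.58 × [(1+0.0444) + 6×(0.2716−0.0444)] / (0.087−0.0444)
   = 5.58 × 2.4076 / 0.0426 = 315.3617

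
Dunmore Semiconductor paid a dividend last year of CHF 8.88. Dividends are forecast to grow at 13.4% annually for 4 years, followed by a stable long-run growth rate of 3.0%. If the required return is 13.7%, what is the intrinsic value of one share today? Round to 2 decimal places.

Two-stage DDM. Project D₁…D_4 at 0.134, terminal growth 0.03, discount at r = 0.137.
D_1 = 10.0699
D_2 = 11.4193
D_3 = 12.9495
D_4 = 14.6847
Terminal value at t=4: TV = D_5/(r−g) = 15.1252/(0.137−0.03) = 141.3574
P₀ = 10.0699/(1+0.137)^1 + 11.4193/(1+0.137)^2 + 12.9495/(1+0.137)^3 + 14.6847/(1+0.137)^4 + 141.3574/(1+0.137)^4 = 119.8681

CHF 119.87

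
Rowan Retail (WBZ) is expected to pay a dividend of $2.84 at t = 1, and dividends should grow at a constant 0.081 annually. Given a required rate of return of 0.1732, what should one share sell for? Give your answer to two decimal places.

Gordon growth model: P₀ = D₁/(r − g), with D₁ = 2.84 given directly.
P₀ = 2.8400 / (0.1732 − 0.081) = 2.8400 / 0.0922 = 30.8026

$30.80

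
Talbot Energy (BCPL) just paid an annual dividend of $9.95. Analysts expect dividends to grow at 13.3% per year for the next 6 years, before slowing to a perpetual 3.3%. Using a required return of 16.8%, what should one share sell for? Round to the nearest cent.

$117.17

Two-stage DDM. Project D₁…D_6 at 0.133, terminal growth 0.033, discount at r = 0.168.
D_1 = 11.2733
D_2 = 12.7727
D_3 = 14.4715
D_4 = 16.3962
D_5 = 18.5769
D_6 = 21.0476
Terminal value at t=6: TV = D_7/(r−g) = 21.7422/(0.168−0.033) = 161.0531
P₀ = 11.2733/(1+0.168)^1 + 12.7727/(1+0.168)^2 + 14.4715/(1+0.168)^3 + 16.3962/(1+0.168)^4 + 18.5769/(1+0.168)^5 + 21.0476/(1+0.168)^6 + 161.0531/(1+0.168)^6 = 117.1747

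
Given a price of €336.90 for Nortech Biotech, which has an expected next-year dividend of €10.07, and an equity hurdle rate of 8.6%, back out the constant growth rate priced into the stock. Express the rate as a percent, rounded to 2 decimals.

From P₀ = D₁/(r − g), the implied growth is g = r − D₁/P₀.
g = 0.086 − 10.07/336.90 = 0.086 − 0.02989 = 0.05611

5.61%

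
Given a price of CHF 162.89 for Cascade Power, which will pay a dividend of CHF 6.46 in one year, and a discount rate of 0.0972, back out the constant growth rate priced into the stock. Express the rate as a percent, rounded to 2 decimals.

From P₀ = D₁/(r − g), the implied growth is g = r − D₁/P₀.
g = 0.0972 − 6.46/162.89 = 0.0972 − 0.03966 = 0.05754

5.75%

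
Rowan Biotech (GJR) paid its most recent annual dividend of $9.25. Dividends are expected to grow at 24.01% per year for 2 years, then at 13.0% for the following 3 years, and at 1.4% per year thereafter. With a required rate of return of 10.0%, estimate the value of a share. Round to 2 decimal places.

$209.68

Three-stage DDM. Project D₁…D_5; terminal Gordon value at t=5 with g = 0.014; discount at r = 0.1.
D_1 = 11.4709
D_2 = 14.2251
D_3 = 16.0744
D_4 = 18.1640
D_5 = 20.5253
TV_5 = 20.8127/(0.1−0.014) = 242.0081
P₀ = Σ Dₜ/(1+r)ᵗ + TV_5/(1+r)^5 = 209.6802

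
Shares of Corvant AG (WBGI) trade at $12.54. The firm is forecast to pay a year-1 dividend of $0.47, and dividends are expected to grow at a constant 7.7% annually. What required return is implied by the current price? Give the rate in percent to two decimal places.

Rearranging the constant-growth DDM: r = D₁/P₀ + g.
r = 0.4700 / 12.54 + 0.077 = 0.03748 + 0.077 = 0.11448

11.45%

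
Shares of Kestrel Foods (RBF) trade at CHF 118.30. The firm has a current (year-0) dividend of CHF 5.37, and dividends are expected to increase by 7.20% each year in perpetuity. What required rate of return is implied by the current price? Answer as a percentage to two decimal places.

Rearranging the constant-growth DDM: r = D₁/P₀ + g.
D₁ = 5.37 × (1 + 0.072) = 5.7566.
r = 5.7566 / 118.30 + 0.072 = 0.04866 + 0.072 = 0.12066

12.07%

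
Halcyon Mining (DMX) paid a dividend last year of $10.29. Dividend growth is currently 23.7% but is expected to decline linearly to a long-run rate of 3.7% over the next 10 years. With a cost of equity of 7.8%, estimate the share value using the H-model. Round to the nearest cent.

$511.24

H-model: P₀ = D₀[(1+g_L) + H(g_S−g_L)]/(r−g_L), with H = 10/2 = 5.
P₀ = 10.29 × [(1+0.037) + 5×(0.237−0.037)] / (0.078−0.037)
   = 10.29 × 2.0370 / 0.041 = 511.2373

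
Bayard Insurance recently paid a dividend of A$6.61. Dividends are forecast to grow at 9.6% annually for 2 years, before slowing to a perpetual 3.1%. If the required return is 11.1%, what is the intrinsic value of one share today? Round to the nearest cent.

A$95.86

Two-stage DDM. Project D₁…D_2 at 0.096, terminal growth 0.031, discount at r = 0.111.
D_1 = 7.2446
D_2 = 7.9400
Terminal value at t=2: TV = D_3/(r−g) = 8.1862/(0.111−0.031) = 102.3272
P₀ = 7.2446/(1+0.111)^1 + 7.9400/(1+0.111)^2 + 102.3272/(1+0.111)^2 = 95.8551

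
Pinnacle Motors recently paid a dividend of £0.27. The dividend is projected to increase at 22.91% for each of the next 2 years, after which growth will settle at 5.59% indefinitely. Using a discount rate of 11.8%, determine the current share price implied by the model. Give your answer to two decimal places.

Two-stage DDM. Project D₁…D_2 at 0.2291, terminal growth 0.0559, discount at r = 0.118.
D_1 = 0.3319
D_2 = 0.4079
Terminal value at t=2: TV = D_3/(r−g) = 0.4307/(0.118−0.0559) = 6.9354
P₀ = 0.3319/(1+0.118)^1 + 0.4079/(1+0.118)^2 + 6.9354/(1+0.118)^2 = 6.1718

£6.17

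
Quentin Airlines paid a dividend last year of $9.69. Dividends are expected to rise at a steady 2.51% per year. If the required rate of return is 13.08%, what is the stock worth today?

$93.98

Gordon growth model: P₀ = D₁/(r − g). D₁ = 9.69 × (1 + 0.0251) = 9.9332.
P₀ = 9.9332 / (0.1308 − 0.0251) = 9.9332 / 0.1057 = 93.9756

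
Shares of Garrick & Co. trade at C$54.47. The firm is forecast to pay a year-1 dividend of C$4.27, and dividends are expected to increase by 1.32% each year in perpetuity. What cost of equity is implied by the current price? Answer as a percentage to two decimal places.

9.16%

Rearranging the constant-growth DDM: r = D₁/P₀ + g.
r = 4.2700 / 54.47 + 0.0132 = 0.07839 + 0.0132 = 0.09159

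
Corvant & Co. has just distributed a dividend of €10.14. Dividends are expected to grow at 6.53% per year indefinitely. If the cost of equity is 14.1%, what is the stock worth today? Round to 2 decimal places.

Gordon growth model: P₀ = D₁/(r − g). D₁ = 10.14 × (1 + 0.0653) = 10.8021.
P₀ = 10.8021 / (0.141 − 0.0653) = 10.8021 / 0.0757 = 142.6967

€142.70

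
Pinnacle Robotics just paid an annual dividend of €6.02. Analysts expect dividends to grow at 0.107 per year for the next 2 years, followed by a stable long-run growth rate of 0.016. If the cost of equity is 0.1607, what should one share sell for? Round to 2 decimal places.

Two-stage DDM. Project D₁…D_2 at 0.107, terminal growth 0.016, discount at r = 0.1607.
D_1 = 6.6641
D_2 = 7.3772
Terminal value at t=2: TV = D_3/(r−g) = 7.4952/(0.1607−0.016) = 51.7985
P₀ = 6.6641/(1+0.1607)^1 + 7.3772/(1+0.1607)^2 + 51.7985/(1+0.1607)^2 = 49.6656

€49.67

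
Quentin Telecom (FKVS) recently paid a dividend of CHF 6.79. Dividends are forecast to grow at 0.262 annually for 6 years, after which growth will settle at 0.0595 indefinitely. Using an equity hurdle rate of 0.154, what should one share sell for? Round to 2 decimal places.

Two-stage DDM. Project D₁…D_6 at 0.262, terminal growth 0.0595, discount at r = 0.154.
D_1 = 8.5690
D_2 = 10.8141
D_3 = 13.6473
D_4 = 17.2229
D_5 = 21.7353
D_6 = 27.4300
Terminal value at t=6: TV = D_7/(r−g) = 29.0621/(0.154−0.0595) = 307.5354
P₀ = 8.5690/(1+0.154)^1 + 10.8141/(1+0.154)^2 + 13.6473/(1+0.154)^3 + 17.2229/(1+0.154)^4 + 21.7353/(1+0.154)^5 + 27.4300/(1+0.154)^6 + 307.5354/(1+0.154)^6 = 186.5870

CHF 186.59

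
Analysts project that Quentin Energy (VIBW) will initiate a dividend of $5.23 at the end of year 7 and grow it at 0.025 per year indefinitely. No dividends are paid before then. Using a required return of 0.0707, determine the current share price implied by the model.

$75.96

Deferred-dividend DDM. At t=6 the remaining stream is a growing perpetuity with first payment D_7 = 5.23.
V_6 = D_7/(r−g) = 5.23/(0.0707−0.025) = 114.4420
P₀ = V_6/(1+r)^6 = 114.4420/(1+0.0707)^6 = 75.9589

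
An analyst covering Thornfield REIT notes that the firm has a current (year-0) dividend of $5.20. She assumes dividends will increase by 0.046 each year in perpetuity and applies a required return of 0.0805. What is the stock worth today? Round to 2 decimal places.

$157.66

Gordon growth model: P₀ = D₁/(r − g). D₁ = 5.20 × (1 + 0.046) = 5.4392.
P₀ = 5.4392 / (0.0805 − 0.046) = 5.4392 / 0.0345 = 157.6580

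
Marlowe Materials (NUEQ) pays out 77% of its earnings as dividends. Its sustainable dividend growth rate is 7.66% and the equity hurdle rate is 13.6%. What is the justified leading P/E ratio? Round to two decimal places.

12.96

Justified leading P/E = b/(r−g) = 0.77/(0.136−0.0766) = 12.9630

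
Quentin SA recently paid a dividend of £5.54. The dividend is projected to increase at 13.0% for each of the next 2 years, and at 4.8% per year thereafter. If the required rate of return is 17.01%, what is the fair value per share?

£54.86

Two-stage DDM. Project D₁…D_2 at 0.13, terminal growth 0.048, discount at r = 0.1701.
D_1 = 6.2602
D_2 = 7.0740
Terminal value at t=2: TV = D_3/(r−g) = 7.4136/(0.1701−0.048) = 60.7173
P₀ = 6.2602/(1+0.1701)^1 + 7.0740/(1+0.1701)^2 + 60.7173/(1+0.1701)^2 = 54.8641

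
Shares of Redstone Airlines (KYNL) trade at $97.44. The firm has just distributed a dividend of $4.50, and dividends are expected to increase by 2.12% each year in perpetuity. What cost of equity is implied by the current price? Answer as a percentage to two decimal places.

6.84%

Rearranging the constant-growth DDM: r = D₁/P₀ + g.
D₁ = 4.50 × (1 + 0.0212) = 4.5954.
r = 4.5954 / 97.44 + 0.0212 = 0.04716 + 0.0212 = 0.06836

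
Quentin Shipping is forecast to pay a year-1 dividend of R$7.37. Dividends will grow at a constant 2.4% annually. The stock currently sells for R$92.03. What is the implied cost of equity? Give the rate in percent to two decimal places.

10.41%

Rearranging the constant-growth DDM: r = D₁/P₀ + g.
r = 7.3700 / 92.03 + 0.024 = 0.08008 + 0.024 = 0.10408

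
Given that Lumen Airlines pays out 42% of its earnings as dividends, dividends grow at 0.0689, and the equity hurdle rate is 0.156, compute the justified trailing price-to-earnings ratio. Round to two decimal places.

5.15

Justified trailing P/E = b(1+g)/(r−g) = 0.42×(1+0.0689)/(0.156−0.0689) = 5.1543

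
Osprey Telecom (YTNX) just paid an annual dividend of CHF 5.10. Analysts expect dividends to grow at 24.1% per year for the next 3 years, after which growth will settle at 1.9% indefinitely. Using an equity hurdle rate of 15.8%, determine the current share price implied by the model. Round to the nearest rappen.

Two-stage DDM. Project D₁…D_3 at 0.241, terminal growth 0.019, discount at r = 0.158.
D_1 = 6.3291
D_2 = 7.8544
D_3 = 9.7473
Terminal value at t=3: TV = D_4/(r−g) = 9.9325/(0.158−0.019) = 71.4570
P₀ = 6.3291/(1+0.158)^1 + 7.8544/(1+0.158)^2 + 9.7473/(1+0.158)^3 + 71.4570/(1+0.158)^3 = 63.6170

CHF 63.62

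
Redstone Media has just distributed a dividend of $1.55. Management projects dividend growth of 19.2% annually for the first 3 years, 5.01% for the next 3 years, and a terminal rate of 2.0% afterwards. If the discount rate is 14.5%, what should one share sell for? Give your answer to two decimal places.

$20.47

Three-stage DDM. Project D₁…D_6; terminal Gordon value at t=6 with g = 0.02; discount at r = 0.145.
D_1 = 1.8476
D_2 = 2.2023
D_3 = 2.6252
D_4 = 2.7567
D_5 = 2.8948
D_6 = 3.0399
TV_6 = 3.1006/(0.145−0.02) = 24.8052
P₀ = Σ Dₜ/(1+r)ᵗ + TV_6/(1+r)^6 = 20.4742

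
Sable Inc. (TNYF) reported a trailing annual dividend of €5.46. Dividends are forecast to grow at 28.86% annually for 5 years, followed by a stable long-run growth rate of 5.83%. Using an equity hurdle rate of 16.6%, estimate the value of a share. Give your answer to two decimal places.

€125.67

Two-stage DDM. Project D₁…D_5 at 0.2886, terminal growth 0.0583, discount at r = 0.166.
D_1 = 7.0358
D_2 = 9.0663
D_3 = 11.6828
D_4 = 15.0545
D_5 = 19.3992
Terminal value at t=5: TV = D_6/(r−g) = 20.5301/(0.166−0.0583) = 190.6235
P₀ = 7.0358/(1+0.166)^1 + 9.0663/(1+0.166)^2 + 11.6828/(1+0.166)^3 + 15.0545/(1+0.166)^4 + 19.3992/(1+0.166)^5 + 190.6235/(1+0.166)^5 = 125.6651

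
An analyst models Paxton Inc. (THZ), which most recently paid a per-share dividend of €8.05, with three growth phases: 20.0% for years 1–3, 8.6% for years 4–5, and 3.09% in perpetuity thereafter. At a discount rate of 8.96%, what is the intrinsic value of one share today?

€238.39

Three-stage DDM. Project D₁…D_5; terminal Gordon value at t=5 with g = 0.0309; discount at r = 0.0896.
D_1 = 9.6600
D_2 = 11.5920
D_3 = 13.9104
D_4 = 15.1067
D_5 = 16.4059
TV_5 = 16.9128/(0.0896−0.0309) = 288.1229
P₀ = Σ Dₜ/(1+r)ᵗ + TV_5/(1+r)^5 = 238.3868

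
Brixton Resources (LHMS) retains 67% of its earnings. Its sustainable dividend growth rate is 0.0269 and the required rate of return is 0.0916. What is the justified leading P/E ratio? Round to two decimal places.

5.10

Payout ratio b = 1 − 0.67 = 0.33.
Justified leading P/E = b/(r−g) = 0.33/(0.0916−0.0269) = 5.1005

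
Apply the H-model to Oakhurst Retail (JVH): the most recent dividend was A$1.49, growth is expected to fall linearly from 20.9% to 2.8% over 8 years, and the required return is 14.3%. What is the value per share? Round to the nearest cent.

H-model: P₀ = D₀[(1+g_L) + H(g_S−g_L)]/(r−g_L), with H = 8/2 = 4.
P₀ = 1.49 × [(1+0.028) + 4×(0.209−0.028)] / (0.143−0.028)
   = 1.49 × 1.7520 / 0.115 = 22.6998

A$22.70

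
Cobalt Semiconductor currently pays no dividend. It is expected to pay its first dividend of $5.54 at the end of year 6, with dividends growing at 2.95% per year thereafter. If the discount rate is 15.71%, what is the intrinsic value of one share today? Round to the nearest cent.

Deferred-dividend DDM. At t=5 the remaining stream is a growing perpetuity with first payment D_6 = 5.54.
V_5 = D_6/(r−g) = 5.54/(0.1571−0.0295) = 43.4169
P₀ = V_5/(1+r)^5 = 43.4169/(1+0.1571)^5 = 20.9317

$20.93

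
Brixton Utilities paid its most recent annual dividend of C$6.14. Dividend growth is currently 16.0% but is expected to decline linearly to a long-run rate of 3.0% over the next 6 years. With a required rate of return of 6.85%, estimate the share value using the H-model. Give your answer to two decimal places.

H-model: P₀ = D₀[(1+g_L) + H(g_S−g_L)]/(r−g_L), with H = 6/2 = 3.
P₀ = 6.14 × [(1+0.03) + 3×(0.16−0.03)] / (0.0685−0.03)
   = 6.14 × 1.4200 / 0.0385 = 226.4623

C$226.46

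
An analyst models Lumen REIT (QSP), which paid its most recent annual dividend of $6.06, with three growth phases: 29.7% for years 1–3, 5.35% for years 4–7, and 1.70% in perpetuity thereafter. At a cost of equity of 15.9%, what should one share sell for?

$91.30

Three-stage DDM. Project D₁…D_7; terminal Gordon value at t=7 with g = 0.017; discount at r = 0.159.
D_1 = 7.8598
D_2 = 10.1942
D_3 = 13.2219
D_4 = 13.9292
D_5 = 14.6744
D_6 = 15.4595
D_7 = 16.2866
TV_7 = 16.5635/(0.159−0.017) = 116.6442
P₀ = Σ Dₜ/(1+r)ᵗ + TV_7/(1+r)^7 = 91.2975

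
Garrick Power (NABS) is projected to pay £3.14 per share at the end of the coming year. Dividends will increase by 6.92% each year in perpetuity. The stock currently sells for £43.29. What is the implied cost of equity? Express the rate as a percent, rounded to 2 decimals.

Rearranging the constant-growth DDM: r = D₁/P₀ + g.
r = 3.1400 / 43.29 + 0.0692 = 0.07253 + 0.0692 = 0.14173

14.17%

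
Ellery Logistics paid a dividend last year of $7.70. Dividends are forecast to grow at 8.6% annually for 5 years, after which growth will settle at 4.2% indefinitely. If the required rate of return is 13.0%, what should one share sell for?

Two-stage DDM. Project D₁…D_5 at 0.086, terminal growth 0.042, discount at r = 0.13.
D_1 = 8.3622
D_2 = 9.0813
D_3 = 9.8623
D_4 = 10.7105
D_5 = 11.6316
Terminal value at t=5: TV = D_6/(r−g) = 12.1201/(0.13−0.042) = 137.7288
P₀ = 8.3622/(1+0.13)^1 + 9.0813/(1+0.13)^2 + 9.8623/(1+0.13)^3 + 10.7105/(1+0.13)^4 + 11.6316/(1+0.13)^5 + 137.7288/(1+0.13)^5 = 108.9831

$108.98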